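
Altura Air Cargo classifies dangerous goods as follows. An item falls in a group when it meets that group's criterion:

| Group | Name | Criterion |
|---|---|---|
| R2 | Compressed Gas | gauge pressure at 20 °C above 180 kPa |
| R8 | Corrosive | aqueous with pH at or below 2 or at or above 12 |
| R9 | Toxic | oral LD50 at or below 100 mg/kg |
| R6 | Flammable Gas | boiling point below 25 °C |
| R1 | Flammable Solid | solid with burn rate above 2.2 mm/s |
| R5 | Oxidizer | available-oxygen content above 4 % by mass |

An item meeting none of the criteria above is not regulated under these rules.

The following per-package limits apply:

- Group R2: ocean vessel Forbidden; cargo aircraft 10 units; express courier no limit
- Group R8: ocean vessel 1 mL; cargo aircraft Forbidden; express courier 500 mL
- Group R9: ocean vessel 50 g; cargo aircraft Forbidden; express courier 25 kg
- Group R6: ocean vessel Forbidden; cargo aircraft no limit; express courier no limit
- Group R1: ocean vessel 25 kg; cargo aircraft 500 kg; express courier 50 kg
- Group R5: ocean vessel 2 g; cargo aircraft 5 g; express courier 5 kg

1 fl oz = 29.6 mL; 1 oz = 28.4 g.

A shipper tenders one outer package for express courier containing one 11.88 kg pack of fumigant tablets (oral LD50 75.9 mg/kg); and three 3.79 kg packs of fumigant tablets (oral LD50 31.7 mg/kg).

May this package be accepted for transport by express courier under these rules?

Yes

With oral LD50 75.9 mg/kg (≤ 100 mg/kg), the fumigant tablets fall in Group R9.
The fumigant tablets have oral LD50 31.7 mg/kg, which is ≤ 100 mg/kg, so they are Group R9 (Toxic).
Group R9 net quantity: 11.88 kg + (three 3.79 kg packs = 11.37 kg) = 23.25 kg.
23.25 kg ≤ 25 kg (express courier limit, Group R9) — within limit.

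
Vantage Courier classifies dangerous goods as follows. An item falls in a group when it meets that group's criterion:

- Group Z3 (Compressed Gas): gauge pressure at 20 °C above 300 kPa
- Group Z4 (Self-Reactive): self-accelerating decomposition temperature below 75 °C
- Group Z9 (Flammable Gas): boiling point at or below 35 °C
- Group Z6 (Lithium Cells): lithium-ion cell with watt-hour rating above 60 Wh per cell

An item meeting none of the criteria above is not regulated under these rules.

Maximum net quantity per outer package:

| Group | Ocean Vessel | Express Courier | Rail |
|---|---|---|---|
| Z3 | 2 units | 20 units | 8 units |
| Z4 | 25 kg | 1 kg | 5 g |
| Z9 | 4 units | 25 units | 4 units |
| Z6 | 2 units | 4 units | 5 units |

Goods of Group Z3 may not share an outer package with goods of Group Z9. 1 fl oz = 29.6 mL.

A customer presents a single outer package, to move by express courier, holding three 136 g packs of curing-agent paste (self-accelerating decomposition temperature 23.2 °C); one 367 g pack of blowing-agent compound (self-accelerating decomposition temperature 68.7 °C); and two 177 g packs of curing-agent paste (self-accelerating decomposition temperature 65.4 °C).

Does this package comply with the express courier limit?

No

With self-accelerating decomposition temperature 23.2 °C (< 75 °C), the curing-agent paste falls in Group Z4.
Self-accelerating decomposition temperature 68.7 °C meets the Group Z4 criterion (Self-Reactive), so the blowing-agent compound is Group Z4.
Self-accelerating decomposition temperature 65.4 °C meets the Group Z4 criterion (Self-Reactive), so the curing-agent paste is Group Z4.
Group Z4 net quantity: (three 136 g packs = 408 g) + 367 g + (two 177 g packs = 354 g) = 1.129 kg.
1.129 kg > 1 kg (express courier limit, Group Z4) — over the limit.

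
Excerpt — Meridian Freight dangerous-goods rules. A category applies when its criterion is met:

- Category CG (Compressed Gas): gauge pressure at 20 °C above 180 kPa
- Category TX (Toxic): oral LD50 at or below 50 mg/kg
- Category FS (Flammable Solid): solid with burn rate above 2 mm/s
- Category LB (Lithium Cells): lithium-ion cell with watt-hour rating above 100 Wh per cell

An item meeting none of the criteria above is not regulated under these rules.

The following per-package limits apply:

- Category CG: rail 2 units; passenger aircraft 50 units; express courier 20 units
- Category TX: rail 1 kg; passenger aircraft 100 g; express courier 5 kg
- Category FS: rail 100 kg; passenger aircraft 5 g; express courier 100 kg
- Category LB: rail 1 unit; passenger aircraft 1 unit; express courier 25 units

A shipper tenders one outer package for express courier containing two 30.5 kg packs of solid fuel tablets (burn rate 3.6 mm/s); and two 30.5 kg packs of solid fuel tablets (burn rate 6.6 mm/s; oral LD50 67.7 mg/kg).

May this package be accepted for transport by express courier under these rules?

With burn rate 3.6 mm/s (> 2 mm/s), the solid fuel tablets fall in Category FS.
The solid fuel tablets have burn rate 6.6 mm/s, which is > 2 mm/s, so they are Category FS (Flammable Solid).
Total Category FS: (two 30.5 kg packs = 61 kg) + (two 30.5 kg packs = 61 kg) = 122 kg.
122 kg > 100 kg (express courier limit, Category FS) — over the limit.

No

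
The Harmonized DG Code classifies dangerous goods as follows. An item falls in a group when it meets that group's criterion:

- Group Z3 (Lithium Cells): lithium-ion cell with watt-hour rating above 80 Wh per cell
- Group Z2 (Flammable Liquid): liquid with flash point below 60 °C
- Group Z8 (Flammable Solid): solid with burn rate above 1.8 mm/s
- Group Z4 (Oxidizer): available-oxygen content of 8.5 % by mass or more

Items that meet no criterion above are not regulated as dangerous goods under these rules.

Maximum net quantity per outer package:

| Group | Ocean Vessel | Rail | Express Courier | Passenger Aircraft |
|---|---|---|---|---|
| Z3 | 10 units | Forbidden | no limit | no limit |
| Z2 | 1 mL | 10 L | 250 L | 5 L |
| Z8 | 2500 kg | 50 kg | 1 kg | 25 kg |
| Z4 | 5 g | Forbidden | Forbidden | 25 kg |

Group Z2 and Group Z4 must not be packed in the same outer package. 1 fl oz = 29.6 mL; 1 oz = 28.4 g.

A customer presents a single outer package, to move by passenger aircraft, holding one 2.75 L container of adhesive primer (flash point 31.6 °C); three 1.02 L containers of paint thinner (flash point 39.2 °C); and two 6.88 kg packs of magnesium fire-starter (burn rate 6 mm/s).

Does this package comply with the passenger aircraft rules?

No

Adhesive primer: flash point 31.6 °C < 60 °C → Group Z2 (Flammable Liquid).
Flash point 39.2 °C meets the Group Z2 criterion (Flammable Liquid), so the paint thinner is Group Z2.
With burn rate 6 mm/s (> 1.8 mm/s), the magnesium fire-starter falls in Group Z8.
Group Z2 net quantity: 2.75 L + (three 1.02 L containers = 3.06 L) = 5.81 L.
That exceeds the Group Z2 passenger aircraft limit of 5 L.
Group Z8 quantity: two 6.88 kg packs = 13.76 kg.
That is within the Group Z8 passenger aircraft limit of 25 kg.
The segregation rule (Group Z2 with Group Z4) does not apply to Group Z2 with Group Z8.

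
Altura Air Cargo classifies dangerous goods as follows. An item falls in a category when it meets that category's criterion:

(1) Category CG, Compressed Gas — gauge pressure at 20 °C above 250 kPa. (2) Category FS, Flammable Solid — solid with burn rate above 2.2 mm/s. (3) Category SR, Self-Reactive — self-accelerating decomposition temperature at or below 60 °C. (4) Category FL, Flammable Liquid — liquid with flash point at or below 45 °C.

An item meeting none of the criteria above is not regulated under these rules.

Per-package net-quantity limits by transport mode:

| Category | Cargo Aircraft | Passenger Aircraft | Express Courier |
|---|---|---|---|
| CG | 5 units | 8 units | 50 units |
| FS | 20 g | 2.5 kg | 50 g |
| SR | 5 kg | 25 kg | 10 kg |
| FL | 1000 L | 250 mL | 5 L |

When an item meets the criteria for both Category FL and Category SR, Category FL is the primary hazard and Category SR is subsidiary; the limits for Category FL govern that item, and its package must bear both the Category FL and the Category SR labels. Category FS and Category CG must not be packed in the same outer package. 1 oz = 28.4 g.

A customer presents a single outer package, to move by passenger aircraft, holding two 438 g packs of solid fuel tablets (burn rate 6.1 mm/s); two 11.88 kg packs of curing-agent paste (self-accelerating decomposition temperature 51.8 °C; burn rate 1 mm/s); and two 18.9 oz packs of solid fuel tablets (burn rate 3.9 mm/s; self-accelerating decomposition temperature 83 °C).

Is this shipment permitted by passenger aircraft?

Yes

Burn rate 6.1 mm/s meets the Category FS criterion (Flammable Solid), so the solid fuel tablets are Category FS.
Curing-agent paste: self-accelerating decomposition temperature 51.8 °C ≤ 60 °C → Category SR (Self-Reactive).
With burn rate 3.9 mm/s (> 2.2 mm/s), the solid fuel tablets fall in Category FS.
Category FS net quantity: (two 438 g packs = 876 g) + (two 18.9 oz packs = 1073.52 g) = 1949.52 g.
That is within the Category FS passenger aircraft limit of 2.5 kg.
Category SR quantity: two 11.88 kg packs = 23.76 kg.
23.76 kg is within the passenger aircraft limit of 25 kg for Category SR.
The segregation rule (Category FS with Category CG) does not apply to Category FS with Category SR.
Every hazard category is within its passenger aircraft limit and no segregation rule is violated.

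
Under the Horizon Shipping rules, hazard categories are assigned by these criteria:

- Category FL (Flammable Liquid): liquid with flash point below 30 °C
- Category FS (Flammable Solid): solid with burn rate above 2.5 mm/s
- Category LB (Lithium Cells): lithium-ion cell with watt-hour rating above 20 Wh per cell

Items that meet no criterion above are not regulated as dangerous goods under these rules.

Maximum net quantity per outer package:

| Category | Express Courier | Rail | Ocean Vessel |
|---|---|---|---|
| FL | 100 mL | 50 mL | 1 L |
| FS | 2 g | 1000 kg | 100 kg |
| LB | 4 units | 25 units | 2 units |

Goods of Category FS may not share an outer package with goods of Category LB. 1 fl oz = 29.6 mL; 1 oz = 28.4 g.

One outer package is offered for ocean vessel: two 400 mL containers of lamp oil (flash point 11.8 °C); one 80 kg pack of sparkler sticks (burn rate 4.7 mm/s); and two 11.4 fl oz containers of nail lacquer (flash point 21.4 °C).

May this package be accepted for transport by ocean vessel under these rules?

With flash point 11.8 °C (< 30 °C), the lamp oil falls in Category FL.
Sparkler sticks: burn rate 4.7 mm/s > 2.5 mm/s → Category FS (Flammable Solid).
With flash point 21.4 °C (< 30 °C), the nail lacquer falls in Category FL.
Total Category FL: (two 400 mL containers = 800 mL) + (two 11.4 fl oz containers = 674.88 mL) = 1474.88 mL.
That exceeds the Category FL ocean vessel limit of 1 L.
Category FS quantity: 80 kg.
80 kg ≤ 100 kg (ocean vessel limit, Category FS) — within limit.
The segregation rule (Category FS with Category LB) does not apply to Category FL with Category FS.

No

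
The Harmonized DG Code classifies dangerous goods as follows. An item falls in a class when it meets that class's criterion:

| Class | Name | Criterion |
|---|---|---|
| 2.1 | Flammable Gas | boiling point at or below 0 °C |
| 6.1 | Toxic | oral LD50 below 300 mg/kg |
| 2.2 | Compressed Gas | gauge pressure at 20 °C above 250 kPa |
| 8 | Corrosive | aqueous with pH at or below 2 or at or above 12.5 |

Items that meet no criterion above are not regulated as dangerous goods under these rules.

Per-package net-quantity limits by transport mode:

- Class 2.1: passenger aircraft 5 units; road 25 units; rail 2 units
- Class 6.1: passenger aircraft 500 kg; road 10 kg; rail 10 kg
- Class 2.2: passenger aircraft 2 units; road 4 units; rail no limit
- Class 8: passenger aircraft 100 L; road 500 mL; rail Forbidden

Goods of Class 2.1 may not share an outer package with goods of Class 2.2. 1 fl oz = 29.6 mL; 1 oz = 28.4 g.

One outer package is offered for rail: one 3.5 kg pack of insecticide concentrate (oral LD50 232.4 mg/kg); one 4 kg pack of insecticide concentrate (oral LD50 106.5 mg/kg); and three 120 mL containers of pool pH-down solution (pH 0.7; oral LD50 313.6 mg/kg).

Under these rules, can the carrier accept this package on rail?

No

Insecticide concentrate: oral LD50 232.4 mg/kg < 300 mg/kg → Class 6.1 (Toxic).
Oral LD50 106.5 mg/kg meets the Class 6.1 criterion (Toxic), so the insecticide concentrate is Class 6.1.
Pool pH-down solution: pH 0.7 ≤ 2 → Class 8 (Corrosive).
Total Class 6.1: 3.5 kg + 4 kg = 7.5 kg.
That is within the Class 6.1 rail limit of 10 kg.
Class 8 quantity: three 120 mL containers = 360 mL.
By rail, Class 8 is Forbidden regardless of quantity.
The segregation rule (Class 2.1 with Class 2.2) does not apply to Class 6.1 with Class 8.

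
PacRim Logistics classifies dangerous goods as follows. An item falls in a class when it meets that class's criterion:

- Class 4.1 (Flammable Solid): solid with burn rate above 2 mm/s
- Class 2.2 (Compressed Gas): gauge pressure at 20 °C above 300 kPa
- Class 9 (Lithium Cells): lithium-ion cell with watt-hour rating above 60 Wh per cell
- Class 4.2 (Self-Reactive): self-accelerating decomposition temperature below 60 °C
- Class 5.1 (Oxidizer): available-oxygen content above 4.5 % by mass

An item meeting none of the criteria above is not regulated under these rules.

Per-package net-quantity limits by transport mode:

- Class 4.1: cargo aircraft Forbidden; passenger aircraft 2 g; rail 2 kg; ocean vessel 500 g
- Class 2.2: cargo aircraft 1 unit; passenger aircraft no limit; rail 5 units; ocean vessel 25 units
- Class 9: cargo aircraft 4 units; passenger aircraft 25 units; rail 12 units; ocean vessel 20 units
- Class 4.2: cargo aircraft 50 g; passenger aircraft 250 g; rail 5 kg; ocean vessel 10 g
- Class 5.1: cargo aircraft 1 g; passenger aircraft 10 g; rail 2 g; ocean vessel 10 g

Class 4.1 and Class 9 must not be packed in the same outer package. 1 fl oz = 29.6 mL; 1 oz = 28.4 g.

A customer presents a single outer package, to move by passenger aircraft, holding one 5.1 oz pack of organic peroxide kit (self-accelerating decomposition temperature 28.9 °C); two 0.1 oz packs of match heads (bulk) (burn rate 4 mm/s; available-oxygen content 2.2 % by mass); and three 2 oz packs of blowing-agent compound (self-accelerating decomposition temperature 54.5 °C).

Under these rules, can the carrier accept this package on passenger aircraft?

With self-accelerating decomposition temperature 28.9 °C (< 60 °C), the organic peroxide kit falls in Class 4.2.
Burn rate 4 mm/s meets the Class 4.1 criterion (Flammable Solid), so the match heads (bulk) are Class 4.1.
Blowing-agent compound: self-accelerating decomposition temperature 54.5 °C < 60 °C → Class 4.2 (Self-Reactive).
Class 4.2 net quantity: (one 5.1 oz pack = 144.84 g) + (three 2 oz packs = 170.4 g) = 315.24 g.
That exceeds the Class 4.2 passenger aircraft limit of 250 g.
Class 4.1 quantity: two 0.1 oz packs = 5.68 g.
5.68 g exceeds the passenger aircraft limit of 2 g for Class 4.1.
The segregation rule (Class 4.1 with Class 9) does not apply to Class 4.2 with Class 4.1.

No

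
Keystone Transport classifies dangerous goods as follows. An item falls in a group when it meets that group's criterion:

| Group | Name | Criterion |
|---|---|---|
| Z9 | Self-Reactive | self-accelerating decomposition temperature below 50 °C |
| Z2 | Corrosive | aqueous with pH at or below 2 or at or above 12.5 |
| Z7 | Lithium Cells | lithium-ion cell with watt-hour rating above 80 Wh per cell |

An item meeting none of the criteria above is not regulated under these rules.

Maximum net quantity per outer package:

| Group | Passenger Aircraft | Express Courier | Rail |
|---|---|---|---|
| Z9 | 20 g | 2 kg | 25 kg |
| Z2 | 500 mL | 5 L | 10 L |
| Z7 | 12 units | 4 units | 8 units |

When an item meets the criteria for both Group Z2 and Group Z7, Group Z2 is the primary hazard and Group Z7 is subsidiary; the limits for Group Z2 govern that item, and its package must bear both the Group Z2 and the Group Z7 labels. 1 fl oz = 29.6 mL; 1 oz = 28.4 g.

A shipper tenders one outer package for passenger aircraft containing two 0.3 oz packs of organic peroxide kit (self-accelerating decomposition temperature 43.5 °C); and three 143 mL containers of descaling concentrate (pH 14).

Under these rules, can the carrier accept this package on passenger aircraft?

Self-accelerating decomposition temperature 43.5 °C meets the Group Z9 criterion (Self-Reactive), so the organic peroxide kit is Group Z9.
Descaling concentrate: pH 14 ≥ 12.5 → Group Z2 (Corrosive).
Group Z2 quantity: three 143 mL containers = 429 mL.
That is within the Group Z2 passenger aircraft limit of 500 mL.
Group Z9 quantity: two 0.3 oz packs = 17.04 g.
17.04 g ≤ 20 g (passenger aircraft limit, Group Z9) — within limit.
Every hazard group is within its passenger aircraft limit and no segregation rule is violated.

Yes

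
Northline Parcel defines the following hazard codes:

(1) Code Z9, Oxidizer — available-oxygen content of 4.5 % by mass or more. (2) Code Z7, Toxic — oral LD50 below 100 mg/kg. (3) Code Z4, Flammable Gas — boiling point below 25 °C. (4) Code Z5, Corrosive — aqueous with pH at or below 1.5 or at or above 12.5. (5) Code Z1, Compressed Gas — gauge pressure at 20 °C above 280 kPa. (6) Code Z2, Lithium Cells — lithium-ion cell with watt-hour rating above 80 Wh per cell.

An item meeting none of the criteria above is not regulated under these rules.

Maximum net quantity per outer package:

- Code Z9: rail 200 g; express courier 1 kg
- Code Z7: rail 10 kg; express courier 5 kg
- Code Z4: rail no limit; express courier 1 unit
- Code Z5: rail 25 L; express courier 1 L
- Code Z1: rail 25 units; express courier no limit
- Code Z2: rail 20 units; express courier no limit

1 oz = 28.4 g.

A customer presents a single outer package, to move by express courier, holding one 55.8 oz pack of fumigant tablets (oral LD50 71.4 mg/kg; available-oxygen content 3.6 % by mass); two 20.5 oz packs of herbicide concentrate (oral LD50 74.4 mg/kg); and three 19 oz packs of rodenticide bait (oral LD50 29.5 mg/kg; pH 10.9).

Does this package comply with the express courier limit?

Yes

Oral LD50 71.4 mg/kg meets the Code Z7 criterion (Toxic), so the fumigant tablets are Code Z7.
With oral LD50 74.4 mg/kg (< 100 mg/kg), the herbicide concentrate falls in Code Z7.
With oral LD50 29.5 mg/kg (< 100 mg/kg), the rodenticide bait falls in Code Z7.
Code Z7 net quantity: (one 55.8 oz pack = 1584.72 g) + (two 20.5 oz packs = 1164.4 g) + (three 19 oz packs = 1618.8 g) = 4367.92 g.
That is within the Code Z7 express courier limit of 5 kg.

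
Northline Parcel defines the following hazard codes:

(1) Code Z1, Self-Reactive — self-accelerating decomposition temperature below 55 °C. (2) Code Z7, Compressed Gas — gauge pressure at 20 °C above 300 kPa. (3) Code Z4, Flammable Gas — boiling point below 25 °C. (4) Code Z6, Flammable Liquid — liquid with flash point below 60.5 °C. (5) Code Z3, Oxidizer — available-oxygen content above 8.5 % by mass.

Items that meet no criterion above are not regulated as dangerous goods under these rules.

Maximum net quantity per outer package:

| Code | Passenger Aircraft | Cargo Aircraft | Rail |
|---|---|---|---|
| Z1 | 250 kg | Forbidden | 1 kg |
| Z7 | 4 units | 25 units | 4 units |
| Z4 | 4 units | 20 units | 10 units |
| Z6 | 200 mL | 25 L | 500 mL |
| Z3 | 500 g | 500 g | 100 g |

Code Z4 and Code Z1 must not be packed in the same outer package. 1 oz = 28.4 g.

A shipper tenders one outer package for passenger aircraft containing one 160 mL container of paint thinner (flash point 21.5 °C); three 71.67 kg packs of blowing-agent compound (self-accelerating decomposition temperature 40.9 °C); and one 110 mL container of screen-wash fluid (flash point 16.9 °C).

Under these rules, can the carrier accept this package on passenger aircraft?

No

The paint thinner has flash point 21.5 °C, which is < 60.5 °C, so it is Code Z6 (Flammable Liquid).
With self-accelerating decomposition temperature 40.9 °C (< 55 °C), the blowing-agent compound falls in Code Z1.
Flash point 16.9 °C meets the Code Z6 criterion (Flammable Liquid), so the screen-wash fluid is Code Z6.
Total Code Z6: 160 mL + 110 mL = 270 mL.
270 mL > 200 mL (passenger aircraft limit, Code Z6) — over the limit.
Code Z1 quantity: three 71.67 kg packs = 215.01 kg.
215.01 kg ≤ 250 kg (passenger aircraft limit, Code Z1) — within limit.
The segregation rule (Code Z4 with Code Z1) does not apply to Code Z6 with Code Z1.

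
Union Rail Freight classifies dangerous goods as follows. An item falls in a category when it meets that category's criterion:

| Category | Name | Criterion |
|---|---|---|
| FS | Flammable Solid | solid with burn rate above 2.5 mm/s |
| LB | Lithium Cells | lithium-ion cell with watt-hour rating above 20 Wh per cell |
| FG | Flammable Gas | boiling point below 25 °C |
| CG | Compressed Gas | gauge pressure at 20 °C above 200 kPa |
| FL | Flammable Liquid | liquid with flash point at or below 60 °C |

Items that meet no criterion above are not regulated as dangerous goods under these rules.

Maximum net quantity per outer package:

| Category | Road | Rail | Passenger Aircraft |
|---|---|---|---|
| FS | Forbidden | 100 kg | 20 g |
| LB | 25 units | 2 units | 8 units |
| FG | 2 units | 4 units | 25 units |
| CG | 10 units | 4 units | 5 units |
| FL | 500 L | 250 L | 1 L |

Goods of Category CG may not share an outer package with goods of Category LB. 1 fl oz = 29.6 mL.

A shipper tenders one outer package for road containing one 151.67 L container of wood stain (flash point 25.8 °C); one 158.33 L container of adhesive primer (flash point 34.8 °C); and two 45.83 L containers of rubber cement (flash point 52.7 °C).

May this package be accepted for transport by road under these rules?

Wood stain: flash point 25.8 °C ≤ 60 °C → Category FL (Flammable Liquid).
Adhesive primer: flash point 34.8 °C ≤ 60 °C → Category FL (Flammable Liquid).
The rubber cement has flash point 52.7 °C, which is ≤ 60 °C, so it is Category FL (Flammable Liquid).
Category FL net quantity: 151.67 L + 158.33 L + (two 45.83 L containers = 91.66 L) = 401.66 L.
401.66 L is within the road limit of 500 L for Category FL.

Yes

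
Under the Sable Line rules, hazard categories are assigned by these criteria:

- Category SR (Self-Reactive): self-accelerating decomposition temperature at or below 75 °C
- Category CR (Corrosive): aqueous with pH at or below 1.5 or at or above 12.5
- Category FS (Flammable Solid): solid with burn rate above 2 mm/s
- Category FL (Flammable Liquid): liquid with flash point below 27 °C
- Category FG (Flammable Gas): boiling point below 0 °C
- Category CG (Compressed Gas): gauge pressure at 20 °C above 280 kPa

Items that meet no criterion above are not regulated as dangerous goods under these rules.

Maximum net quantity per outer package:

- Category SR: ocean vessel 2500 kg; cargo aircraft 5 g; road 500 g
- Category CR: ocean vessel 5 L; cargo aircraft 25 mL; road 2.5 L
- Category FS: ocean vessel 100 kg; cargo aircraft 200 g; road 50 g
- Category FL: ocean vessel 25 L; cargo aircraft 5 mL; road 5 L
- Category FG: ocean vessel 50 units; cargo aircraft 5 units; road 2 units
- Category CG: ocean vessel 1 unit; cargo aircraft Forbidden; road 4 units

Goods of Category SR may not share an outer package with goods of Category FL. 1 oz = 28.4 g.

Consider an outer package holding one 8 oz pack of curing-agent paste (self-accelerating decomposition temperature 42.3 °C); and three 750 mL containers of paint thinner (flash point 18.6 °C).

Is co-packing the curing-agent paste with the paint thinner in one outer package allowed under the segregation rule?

Curing-agent paste: self-accelerating decomposition temperature 42.3 °C ≤ 75 °C → Category SR (Self-Reactive).
With flash point 18.6 °C (< 27 °C), the paint thinner falls in Category FL.
Category SR and Category FL may not share an outer package.

No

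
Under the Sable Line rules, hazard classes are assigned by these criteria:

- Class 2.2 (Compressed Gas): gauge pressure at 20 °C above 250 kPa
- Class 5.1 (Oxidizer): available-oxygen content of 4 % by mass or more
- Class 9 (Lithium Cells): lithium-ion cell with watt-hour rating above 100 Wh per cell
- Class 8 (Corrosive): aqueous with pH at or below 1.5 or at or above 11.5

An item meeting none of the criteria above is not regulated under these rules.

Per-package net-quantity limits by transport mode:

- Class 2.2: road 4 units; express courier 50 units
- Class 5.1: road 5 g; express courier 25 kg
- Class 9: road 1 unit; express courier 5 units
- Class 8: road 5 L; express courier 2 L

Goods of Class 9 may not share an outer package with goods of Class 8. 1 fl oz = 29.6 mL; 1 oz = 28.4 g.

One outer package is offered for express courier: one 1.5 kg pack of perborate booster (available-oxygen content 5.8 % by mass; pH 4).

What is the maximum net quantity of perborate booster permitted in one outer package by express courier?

Available-oxygen content 5.8 % by mass meets the Class 5.1 criterion (Oxidizer), so the perborate booster is Class 5.1.
The express courier limit for Class 5.1 is 25 kg.

25 kg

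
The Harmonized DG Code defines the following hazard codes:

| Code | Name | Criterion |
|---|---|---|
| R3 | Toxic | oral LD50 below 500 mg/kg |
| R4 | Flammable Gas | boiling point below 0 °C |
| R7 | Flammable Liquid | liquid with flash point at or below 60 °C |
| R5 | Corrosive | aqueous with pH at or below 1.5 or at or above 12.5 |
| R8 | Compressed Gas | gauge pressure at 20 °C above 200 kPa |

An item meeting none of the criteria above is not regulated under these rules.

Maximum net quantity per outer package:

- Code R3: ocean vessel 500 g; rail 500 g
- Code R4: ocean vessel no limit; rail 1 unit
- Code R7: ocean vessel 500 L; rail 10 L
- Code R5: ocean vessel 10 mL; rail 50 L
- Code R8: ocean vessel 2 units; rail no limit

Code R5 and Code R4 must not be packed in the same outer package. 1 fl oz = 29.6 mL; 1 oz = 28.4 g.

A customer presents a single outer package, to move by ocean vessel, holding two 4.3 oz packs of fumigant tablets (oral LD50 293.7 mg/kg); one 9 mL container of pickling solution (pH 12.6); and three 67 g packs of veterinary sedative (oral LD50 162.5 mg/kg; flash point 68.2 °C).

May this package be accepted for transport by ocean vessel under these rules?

Yes

The fumigant tablets have oral LD50 293.7 mg/kg, which is < 500 mg/kg, so they are Code R3 (Toxic).
The pickling solution has pH 12.6, which is ≥ 12.5, so it is Code R5 (Corrosive).
Veterinary sedative: oral LD50 162.5 mg/kg < 500 mg/kg → Code R3 (Toxic).
Total Code R3: (two 4.3 oz packs = 244.24 g) + (three 67 g packs = 201 g) = 445.24 g.
That is within the Code R3 ocean vessel limit of 500 g.
Code R5 quantity: 9 mL.
9 mL is within the ocean vessel limit of 10 mL for Code R5.
The segregation rule (Code R5 with Code R4) does not apply to Code R3 with Code R5.
Every hazard code is within its ocean vessel limit and no segregation rule is violated.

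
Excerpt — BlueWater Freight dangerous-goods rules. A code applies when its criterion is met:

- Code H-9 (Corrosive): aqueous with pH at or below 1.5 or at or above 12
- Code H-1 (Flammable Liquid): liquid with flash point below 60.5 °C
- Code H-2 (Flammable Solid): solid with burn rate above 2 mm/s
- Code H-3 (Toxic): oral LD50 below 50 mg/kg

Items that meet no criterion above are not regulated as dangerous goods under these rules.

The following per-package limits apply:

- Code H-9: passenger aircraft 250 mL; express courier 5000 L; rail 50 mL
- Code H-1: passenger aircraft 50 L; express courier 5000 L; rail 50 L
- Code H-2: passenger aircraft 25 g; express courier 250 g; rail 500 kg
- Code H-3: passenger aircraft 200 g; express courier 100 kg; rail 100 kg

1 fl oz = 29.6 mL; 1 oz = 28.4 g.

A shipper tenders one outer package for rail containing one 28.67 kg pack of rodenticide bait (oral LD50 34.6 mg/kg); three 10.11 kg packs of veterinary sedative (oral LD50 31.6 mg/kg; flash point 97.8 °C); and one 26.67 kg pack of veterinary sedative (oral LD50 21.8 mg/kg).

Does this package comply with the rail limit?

Oral LD50 34.6 mg/kg meets the Code H-3 criterion (Toxic), so the rodenticide bait is Code H-3.
The veterinary sedative has oral LD50 31.6 mg/kg, which is < 50 mg/kg, so it is Code H-3 (Toxic).
The veterinary sedative has oral LD50 21.8 mg/kg, which is < 50 mg/kg, so it is Code H-3 (Toxic).
Code H-3 net quantity: 28.67 kg + (three 10.11 kg packs = 30.33 kg) + 26.67 kg = 85.67 kg.
That is within the Code H-3 rail limit of 100 kg.

Yes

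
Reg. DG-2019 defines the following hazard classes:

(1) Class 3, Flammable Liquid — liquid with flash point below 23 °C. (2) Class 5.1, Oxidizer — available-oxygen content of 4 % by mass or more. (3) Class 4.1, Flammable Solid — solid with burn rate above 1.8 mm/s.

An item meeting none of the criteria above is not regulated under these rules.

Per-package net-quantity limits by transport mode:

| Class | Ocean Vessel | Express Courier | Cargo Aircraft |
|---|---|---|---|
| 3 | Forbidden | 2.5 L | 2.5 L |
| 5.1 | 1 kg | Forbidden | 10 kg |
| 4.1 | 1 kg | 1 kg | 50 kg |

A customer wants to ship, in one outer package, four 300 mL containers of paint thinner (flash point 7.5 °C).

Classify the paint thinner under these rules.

Class 3

Paint thinner: flash point 7.5 °C < 23 °C → Class 3 (Flammable Liquid).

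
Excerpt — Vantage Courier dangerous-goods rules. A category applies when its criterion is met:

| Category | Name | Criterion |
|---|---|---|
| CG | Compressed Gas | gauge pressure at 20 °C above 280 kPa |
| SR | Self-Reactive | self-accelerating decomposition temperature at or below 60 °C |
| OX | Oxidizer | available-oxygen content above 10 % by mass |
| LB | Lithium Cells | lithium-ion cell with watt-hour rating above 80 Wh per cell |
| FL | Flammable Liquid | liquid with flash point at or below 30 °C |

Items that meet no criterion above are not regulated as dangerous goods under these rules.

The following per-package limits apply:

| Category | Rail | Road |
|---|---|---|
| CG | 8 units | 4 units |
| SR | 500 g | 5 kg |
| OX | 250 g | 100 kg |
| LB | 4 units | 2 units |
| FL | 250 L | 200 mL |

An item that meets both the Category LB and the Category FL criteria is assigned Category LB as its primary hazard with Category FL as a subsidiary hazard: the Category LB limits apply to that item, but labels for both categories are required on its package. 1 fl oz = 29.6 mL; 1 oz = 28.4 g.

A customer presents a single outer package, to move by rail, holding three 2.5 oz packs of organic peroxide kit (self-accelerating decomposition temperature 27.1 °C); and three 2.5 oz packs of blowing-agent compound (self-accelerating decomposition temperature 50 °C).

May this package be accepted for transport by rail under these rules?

Yes

Self-accelerating decomposition temperature 27.1 °C meets the Category SR criterion (Self-Reactive), so the organic peroxide kit is Category SR.
The blowing-agent compound has self-accelerating decomposition temperature 50 °C, which is ≤ 60 °C, so it is Category SR (Self-Reactive).
Total Category SR: (three 2.5 oz packs = 213 g) + (three 2.5 oz packs = 213 g) = 426 g.
426 g ≤ 500 g (rail limit, Category SR) — within limit.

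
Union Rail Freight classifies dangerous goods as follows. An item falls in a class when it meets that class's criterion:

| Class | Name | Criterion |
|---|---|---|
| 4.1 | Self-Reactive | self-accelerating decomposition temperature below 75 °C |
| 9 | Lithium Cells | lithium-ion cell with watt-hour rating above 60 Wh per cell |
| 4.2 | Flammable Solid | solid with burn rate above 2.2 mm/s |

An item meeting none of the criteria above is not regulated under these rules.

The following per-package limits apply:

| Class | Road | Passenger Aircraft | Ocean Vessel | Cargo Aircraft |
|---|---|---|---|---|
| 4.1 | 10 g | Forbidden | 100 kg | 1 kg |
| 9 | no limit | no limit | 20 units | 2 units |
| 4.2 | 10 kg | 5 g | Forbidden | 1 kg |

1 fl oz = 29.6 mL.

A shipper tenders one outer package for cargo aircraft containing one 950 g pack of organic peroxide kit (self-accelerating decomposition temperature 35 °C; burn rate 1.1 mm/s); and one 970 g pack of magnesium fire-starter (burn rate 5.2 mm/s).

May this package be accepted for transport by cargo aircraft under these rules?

Yes

With self-accelerating decomposition temperature 35 °C (< 75 °C), the organic peroxide kit falls in Class 4.1.
Burn rate 5.2 mm/s meets the Class 4.2 criterion (Flammable Solid), so the magnesium fire-starter is Class 4.2.
Class 4.1 quantity: 950 g.
That is within the Class 4.1 cargo aircraft limit of 1 kg.
Class 4.2 quantity: 970 g.
970 g ≤ 1 kg (cargo aircraft limit, Class 4.2) — within limit.
Every hazard class is within its cargo aircraft limit and no segregation rule is violated.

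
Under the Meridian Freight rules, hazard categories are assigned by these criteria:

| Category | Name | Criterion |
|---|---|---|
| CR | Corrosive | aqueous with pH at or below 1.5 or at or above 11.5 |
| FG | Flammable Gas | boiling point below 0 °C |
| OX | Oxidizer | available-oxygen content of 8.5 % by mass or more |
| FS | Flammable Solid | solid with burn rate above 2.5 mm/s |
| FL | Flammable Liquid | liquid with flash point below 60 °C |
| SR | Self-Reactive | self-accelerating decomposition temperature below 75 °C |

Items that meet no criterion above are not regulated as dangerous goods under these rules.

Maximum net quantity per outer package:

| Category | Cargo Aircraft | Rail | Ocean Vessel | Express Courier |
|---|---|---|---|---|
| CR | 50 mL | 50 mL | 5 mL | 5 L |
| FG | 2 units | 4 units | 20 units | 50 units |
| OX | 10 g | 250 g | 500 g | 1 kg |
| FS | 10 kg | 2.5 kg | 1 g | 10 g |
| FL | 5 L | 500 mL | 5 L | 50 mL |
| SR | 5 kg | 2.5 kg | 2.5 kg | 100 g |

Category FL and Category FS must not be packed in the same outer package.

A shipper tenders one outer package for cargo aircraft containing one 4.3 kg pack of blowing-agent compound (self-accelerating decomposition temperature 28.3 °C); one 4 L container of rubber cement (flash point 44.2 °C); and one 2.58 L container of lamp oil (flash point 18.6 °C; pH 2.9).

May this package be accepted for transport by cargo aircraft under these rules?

No

Blowing-agent compound: self-accelerating decomposition temperature 28.3 °C < 75 °C → Category SR (Self-Reactive).
Flash point 44.2 °C meets the Category FL criterion (Flammable Liquid), so the rubber cement is Category FL.
Lamp oil: flash point 18.6 °C < 60 °C → Category FL (Flammable Liquid).
Total Category FL: 4 L + 2.58 L = 6.58 L.
That exceeds the Category FL cargo aircraft limit of 5 L.
Category SR quantity: 4.3 kg.
That is within the Category SR cargo aircraft limit of 5 kg.
The segregation rule (Category FL with Category FS) does not apply to Category FL with Category SR.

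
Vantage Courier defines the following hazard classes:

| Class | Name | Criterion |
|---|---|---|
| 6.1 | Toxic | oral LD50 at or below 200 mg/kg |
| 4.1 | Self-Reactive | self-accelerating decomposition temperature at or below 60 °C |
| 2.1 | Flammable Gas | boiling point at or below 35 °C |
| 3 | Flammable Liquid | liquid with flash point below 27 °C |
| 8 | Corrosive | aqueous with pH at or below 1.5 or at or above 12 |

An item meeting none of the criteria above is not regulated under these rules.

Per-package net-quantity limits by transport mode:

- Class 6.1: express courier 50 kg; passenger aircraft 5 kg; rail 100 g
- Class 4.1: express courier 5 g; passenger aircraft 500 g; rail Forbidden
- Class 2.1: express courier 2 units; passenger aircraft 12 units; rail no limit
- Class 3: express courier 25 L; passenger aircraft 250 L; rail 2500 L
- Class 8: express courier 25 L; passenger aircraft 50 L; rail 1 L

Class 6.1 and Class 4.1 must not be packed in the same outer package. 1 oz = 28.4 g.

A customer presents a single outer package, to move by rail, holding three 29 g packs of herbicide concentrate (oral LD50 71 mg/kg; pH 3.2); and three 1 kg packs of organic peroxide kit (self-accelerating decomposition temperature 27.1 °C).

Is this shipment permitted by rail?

No

The herbicide concentrate has oral LD50 71 mg/kg, which is ≤ 200 mg/kg, so it is Class 6.1 (Toxic).
The organic peroxide kit has self-accelerating decomposition temperature 27.1 °C, which is ≤ 60 °C, so it is Class 4.1 (Self-Reactive).
Class 6.1 quantity: three 29 g packs = 87 g.
87 g ≤ 100 g (rail limit, Class 6.1) — within limit.
Class 4.1 quantity: three 1 kg packs = 3 kg.
Class 4.1 is Forbidden by rail.
Class 6.1 and Class 4.1 may not share an outer package.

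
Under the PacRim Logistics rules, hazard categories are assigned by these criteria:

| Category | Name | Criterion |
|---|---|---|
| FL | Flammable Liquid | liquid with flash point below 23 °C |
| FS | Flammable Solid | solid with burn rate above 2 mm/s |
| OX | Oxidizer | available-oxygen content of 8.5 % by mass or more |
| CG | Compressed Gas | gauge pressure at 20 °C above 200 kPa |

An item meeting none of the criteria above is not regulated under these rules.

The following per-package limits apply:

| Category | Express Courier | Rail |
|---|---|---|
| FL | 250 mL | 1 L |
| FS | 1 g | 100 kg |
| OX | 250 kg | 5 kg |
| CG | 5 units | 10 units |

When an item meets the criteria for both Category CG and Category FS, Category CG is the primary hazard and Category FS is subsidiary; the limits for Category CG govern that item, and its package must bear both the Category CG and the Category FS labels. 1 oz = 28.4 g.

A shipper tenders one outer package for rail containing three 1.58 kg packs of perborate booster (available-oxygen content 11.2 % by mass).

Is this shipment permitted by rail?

Yes

With available-oxygen content 11.2 % by mass (≥ 8.5 % by mass), the perborate booster falls in Category OX.
Category OX quantity: three 1.58 kg packs = 4.74 kg.
That is within the Category OX rail limit of 5 kg.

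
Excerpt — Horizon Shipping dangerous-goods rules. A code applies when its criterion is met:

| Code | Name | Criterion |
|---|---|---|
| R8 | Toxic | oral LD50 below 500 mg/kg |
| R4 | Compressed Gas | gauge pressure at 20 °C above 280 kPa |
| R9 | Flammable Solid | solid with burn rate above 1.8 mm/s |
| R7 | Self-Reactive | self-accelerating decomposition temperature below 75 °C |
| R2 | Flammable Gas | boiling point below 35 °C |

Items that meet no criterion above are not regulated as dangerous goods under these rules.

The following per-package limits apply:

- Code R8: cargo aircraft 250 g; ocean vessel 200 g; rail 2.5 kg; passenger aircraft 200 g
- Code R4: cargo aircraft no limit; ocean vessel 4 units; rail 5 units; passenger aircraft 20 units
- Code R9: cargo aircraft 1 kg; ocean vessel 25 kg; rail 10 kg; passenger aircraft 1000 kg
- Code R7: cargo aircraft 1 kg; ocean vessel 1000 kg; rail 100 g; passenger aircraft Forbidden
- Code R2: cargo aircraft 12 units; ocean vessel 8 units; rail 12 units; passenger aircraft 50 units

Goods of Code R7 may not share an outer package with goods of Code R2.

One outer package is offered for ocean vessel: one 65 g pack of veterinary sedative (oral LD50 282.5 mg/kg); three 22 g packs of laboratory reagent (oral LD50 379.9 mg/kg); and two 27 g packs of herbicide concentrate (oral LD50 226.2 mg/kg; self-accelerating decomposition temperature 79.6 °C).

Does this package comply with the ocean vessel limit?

With oral LD50 282.5 mg/kg (< 500 mg/kg), the veterinary sedative falls in Code R8.
Oral LD50 379.9 mg/kg meets the Code R8 criterion (Toxic), so the laboratory reagent is Code R8.
Herbicide concentrate: oral LD50 226.2 mg/kg < 500 mg/kg → Code R8 (Toxic).
Code R8 net quantity: 65 g + (three 22 g packs = 66 g) + (two 27 g packs = 54 g) = 185 g.
That is within the Code R8 ocean vessel limit of 200 g.

Yes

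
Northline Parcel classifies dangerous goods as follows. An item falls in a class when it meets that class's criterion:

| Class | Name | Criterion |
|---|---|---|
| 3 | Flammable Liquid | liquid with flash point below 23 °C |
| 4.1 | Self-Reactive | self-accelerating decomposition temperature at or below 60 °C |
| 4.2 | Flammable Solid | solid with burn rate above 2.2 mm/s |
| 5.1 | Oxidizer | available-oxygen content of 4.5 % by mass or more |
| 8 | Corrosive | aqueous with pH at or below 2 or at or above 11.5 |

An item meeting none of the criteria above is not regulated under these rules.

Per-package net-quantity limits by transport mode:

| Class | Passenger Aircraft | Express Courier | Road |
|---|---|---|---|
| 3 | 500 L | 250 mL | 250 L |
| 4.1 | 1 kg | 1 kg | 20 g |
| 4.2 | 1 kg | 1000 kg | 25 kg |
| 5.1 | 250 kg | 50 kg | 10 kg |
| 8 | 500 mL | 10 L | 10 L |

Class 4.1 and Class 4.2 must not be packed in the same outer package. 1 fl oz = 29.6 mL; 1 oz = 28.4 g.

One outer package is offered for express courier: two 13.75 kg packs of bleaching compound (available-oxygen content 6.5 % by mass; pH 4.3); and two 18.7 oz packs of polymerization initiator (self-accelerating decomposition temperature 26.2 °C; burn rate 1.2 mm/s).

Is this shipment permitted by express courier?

No

Bleaching compound: available-oxygen content 6.5 % by mass ≥ 4.5 % by mass → Class 5.1 (Oxidizer).
Self-accelerating decomposition temperature 26.2 °C meets the Class 4.1 criterion (Self-Reactive), so the polymerization initiator is Class 4.1.
Class 4.1 quantity: two 18.7 oz packs = 1062.16 g.
1062.16 g > 1 kg (express courier limit, Class 4.1) — over the limit.
Class 5.1 quantity: two 13.75 kg packs = 27.5 kg.
27.5 kg is within the express courier limit of 50 kg for Class 5.1.
The segregation rule (Class 4.1 with Class 4.2) does not apply to Class 4.1 with Class 5.1.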